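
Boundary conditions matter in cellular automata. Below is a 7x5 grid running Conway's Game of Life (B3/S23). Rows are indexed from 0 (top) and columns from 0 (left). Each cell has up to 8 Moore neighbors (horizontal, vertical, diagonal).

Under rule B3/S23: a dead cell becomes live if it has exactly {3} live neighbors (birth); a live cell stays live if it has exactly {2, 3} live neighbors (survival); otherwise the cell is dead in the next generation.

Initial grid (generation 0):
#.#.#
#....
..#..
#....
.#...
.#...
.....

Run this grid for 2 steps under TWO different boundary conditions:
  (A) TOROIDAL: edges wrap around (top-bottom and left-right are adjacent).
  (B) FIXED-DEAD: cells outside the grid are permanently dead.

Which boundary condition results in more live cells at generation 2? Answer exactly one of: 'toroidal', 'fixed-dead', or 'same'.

Under TOROIDAL boundary, generation 2:
..##.
..##.
.##.#
.##..
##...
.....
.#..#
Population = 13

Under FIXED-DEAD boundary, generation 2:
.....
..#..
..#..
.##..
##...
.....
.....
Population = 6

Comparison: toroidal=13, fixed-dead=6 -> toroidal

Answer: toroidal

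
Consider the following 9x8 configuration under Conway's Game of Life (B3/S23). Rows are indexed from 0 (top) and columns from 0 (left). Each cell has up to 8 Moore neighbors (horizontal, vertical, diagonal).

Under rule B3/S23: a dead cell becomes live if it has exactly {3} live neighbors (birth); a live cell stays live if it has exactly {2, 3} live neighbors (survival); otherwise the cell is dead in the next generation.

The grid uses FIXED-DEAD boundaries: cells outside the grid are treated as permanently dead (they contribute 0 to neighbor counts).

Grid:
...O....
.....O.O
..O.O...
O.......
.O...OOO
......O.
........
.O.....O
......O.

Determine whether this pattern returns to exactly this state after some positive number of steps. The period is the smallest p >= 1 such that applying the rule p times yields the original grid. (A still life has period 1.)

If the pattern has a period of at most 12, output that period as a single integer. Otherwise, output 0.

Simulating and comparing each generation to the original:
Gen 0 (original, given above): 14 live cells
Gen 1: 11 live cells, differs from original
Gen 2: 8 live cells, differs from original
Gen 3: 10 live cells, differs from original
Gen 4: 8 live cells, differs from original
Gen 5: 8 live cells, differs from original
Gen 6: 13 live cells, differs from original
Gen 7: 11 live cells, differs from original
Gen 8: 17 live cells, differs from original
Gen 9: 10 live cells, differs from original
Gen 10: 14 live cells, differs from original
Gen 11: 12 live cells, differs from original
Gen 12: 15 live cells, differs from original
No period found within 12 steps.

Answer: 0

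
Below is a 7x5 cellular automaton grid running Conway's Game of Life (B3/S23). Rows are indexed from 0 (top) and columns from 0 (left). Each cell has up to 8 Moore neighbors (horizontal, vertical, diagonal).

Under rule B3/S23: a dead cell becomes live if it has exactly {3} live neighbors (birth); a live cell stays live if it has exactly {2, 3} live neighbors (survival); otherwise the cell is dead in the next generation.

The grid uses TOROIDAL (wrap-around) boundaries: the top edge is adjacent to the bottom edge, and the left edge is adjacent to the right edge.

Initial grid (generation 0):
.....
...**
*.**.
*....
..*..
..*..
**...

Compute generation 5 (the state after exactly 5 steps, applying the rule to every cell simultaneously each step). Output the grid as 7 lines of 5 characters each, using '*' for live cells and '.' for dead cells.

Answer: *...*
....*
.....
.*...
*..*.
*.*.*
.....

Derivation:
Simulating step by step:
Generation 0 (given above): 10 live cells
Generation 1: 15 live cells
*...*
..***
****.
..***
.*...
..*..
.*...
Generation 2: 11 live cells
***.*
.....
*....
....*
.*...
.**..
**...
Generation 3: 10 live cells
..*.*
....*
.....
*....
***..
..*..
...**
Generation 4: 11 live cells
*...*
...*.
.....
*....
*.*..
*.*.*
..*.*
Generation 5: 9 live cells
(generation 5 grid is the final answer)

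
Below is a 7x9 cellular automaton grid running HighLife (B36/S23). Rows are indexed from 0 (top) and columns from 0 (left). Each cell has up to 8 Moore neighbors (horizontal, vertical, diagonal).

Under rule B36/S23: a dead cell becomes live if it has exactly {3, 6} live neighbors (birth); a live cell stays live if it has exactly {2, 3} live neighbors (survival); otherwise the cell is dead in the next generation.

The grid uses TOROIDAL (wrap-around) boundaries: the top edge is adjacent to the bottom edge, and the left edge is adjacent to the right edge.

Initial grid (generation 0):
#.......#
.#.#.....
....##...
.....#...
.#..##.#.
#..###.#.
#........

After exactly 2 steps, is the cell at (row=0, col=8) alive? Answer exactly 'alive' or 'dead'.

Answer: alive

Derivation:
Simulating step by step:
Generation 0 (given above): 17 live cells
Generation 1: 16 live cells
##......#
#...#....
....##...
.........
...#....#
##.#.#...
##..#....
Generation 2: 16 live cells
........#
##..##..#
....##...
....#....
#.#.#....
.#.#....#
....#....

Cell (0,8) at generation 2: 1 -> alive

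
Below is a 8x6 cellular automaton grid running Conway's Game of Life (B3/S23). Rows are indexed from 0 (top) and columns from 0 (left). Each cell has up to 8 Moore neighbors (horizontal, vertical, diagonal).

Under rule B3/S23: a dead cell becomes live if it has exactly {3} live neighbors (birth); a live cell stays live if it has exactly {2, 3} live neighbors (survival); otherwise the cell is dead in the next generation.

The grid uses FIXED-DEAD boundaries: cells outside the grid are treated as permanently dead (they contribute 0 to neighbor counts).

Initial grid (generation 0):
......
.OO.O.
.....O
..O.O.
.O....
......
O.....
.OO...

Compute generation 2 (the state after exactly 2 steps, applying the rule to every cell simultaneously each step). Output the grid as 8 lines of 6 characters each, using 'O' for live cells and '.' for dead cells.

Answer: ......
......
......
......
......
......
......
......

Derivation:
Simulating step by step:
Generation 0 (given above): 10 live cells
Generation 1: 6 live cells
......
......
.OO.OO
......
......
......
.O....
.O....
Generation 2: 0 live cells
(generation 2 grid is the final answer)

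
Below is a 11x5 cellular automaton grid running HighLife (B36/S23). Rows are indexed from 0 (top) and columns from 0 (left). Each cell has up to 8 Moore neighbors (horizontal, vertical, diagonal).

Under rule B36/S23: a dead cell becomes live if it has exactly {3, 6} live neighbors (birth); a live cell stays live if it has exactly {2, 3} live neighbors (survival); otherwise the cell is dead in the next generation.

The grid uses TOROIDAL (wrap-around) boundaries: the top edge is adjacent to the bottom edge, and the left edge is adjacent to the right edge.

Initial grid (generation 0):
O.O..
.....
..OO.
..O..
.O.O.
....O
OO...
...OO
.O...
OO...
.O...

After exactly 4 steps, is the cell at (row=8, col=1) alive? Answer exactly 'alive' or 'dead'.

Simulating step by step:
Generation 0 (given above): 16 live cells
Generation 1: 24 live cells
.O...
.OOO.
..OO.
.O...
..OO.
.OO.O
O..O.
.OO.O
.OO.O
OOO..
..O..
Generation 2: 17 live cells
.O.O.
.O.O.
...O.
.O...
O..O.
OO..O
.....
....O
O...O
O....
O.O..
Generation 3: 21 live cells
OO.OO
...OO
.....
..O.O
..O..
OO..O
....O
O...O
O...O
O....
O.O.O
Generation 4: 18 live cells
.O...
..OO.
....O
...O.
..O.O
OO.OO
OO.O.
...O.
.O...
...O.
..O..

Cell (8,1) at generation 4: 1 -> alive

Answer: alive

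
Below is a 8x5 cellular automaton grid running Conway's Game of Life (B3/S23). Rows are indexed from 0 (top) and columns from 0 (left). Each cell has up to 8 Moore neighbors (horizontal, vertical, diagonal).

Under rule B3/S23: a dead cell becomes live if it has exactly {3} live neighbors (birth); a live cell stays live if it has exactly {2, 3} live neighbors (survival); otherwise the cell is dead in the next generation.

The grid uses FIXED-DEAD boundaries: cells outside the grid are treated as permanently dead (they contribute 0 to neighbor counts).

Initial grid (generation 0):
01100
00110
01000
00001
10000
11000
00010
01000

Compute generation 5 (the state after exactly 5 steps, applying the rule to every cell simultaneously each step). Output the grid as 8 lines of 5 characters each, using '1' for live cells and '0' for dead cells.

Simulating step by step:
Generation 0 (given above): 11 live cells
Generation 1: 13 live cells
01110
00010
00110
00000
11000
11000
11100
00000
Generation 2: 13 live cells
00110
01001
00110
01100
11000
00000
10100
01000
Generation 3: 13 live cells
00110
01001
00010
10010
11100
10000
01000
01000
Generation 4: 14 live cells
00110
00001
00111
10010
10100
10100
11000
00000
Generation 5: 12 live cells
(generation 5 grid is the final answer)

Answer: 00010
00001
00101
00001
10110
10100
11000
00000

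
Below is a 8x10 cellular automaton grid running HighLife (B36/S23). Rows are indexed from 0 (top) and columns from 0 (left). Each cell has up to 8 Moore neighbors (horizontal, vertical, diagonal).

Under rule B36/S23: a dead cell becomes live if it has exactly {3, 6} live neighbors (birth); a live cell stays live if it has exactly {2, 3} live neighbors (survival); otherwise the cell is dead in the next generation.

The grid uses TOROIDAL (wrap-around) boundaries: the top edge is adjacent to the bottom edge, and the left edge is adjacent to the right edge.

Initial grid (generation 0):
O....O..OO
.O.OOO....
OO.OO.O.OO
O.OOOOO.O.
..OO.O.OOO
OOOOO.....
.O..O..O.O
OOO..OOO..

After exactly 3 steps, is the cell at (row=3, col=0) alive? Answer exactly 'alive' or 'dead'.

Simulating step by step:
Generation 0 (given above): 43 live cells
Generation 1: 30 live cells
...O...OOO
OO.O..OO.O
..O...O.O.
.......O..
.O.....OO.
.....OOO..
O.O.O..OOO
..O.OO.O..
Generation 2: 30 live cells
.O.O.O...O
OO.O..O.O.
OOO...O.OO
......O...
........O.
OO...O..O.
.O..O.O..O
OOO.OO....
Generation 3: 34 live cells
O.OO.OO..O
..OOOOO.OO
..O..OO.O.
OO......O.
.......O.O
OO...O.OO.
O..OO.O..O
......O..O

Cell (3,0) at generation 3: 1 -> alive

Answer: alive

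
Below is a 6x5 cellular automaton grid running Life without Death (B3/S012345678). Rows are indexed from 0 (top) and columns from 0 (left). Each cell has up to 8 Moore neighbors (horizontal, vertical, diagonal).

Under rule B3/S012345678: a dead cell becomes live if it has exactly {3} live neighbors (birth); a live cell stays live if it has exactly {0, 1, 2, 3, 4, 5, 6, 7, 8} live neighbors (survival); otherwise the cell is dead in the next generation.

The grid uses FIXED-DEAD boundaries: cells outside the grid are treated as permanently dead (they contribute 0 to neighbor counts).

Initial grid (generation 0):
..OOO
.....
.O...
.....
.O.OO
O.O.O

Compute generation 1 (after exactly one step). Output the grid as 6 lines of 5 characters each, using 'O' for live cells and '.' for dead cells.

Simulating step by step:
Generation 0 (given above): 10 live cells
Generation 1: 15 live cells
(generation 1 grid is the final answer)

Answer: ..OOO
..OO.
.O...
..O..
.OOOO
OOO.O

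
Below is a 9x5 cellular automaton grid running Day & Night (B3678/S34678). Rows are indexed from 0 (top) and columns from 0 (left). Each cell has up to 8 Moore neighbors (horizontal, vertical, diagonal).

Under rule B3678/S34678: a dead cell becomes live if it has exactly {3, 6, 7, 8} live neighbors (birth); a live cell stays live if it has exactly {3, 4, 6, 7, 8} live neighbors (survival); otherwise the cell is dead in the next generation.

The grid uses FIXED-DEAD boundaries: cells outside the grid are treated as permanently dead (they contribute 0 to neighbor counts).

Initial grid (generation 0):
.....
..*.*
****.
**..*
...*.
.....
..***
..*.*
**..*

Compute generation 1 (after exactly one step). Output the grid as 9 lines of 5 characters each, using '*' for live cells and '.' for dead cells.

Answer: .....
..*..
*.***
**...
.....
..*.*
...*.
..***
...*.

Derivation:
Simulating step by step:
Generation 0 (given above): 18 live cells
Generation 1: 14 live cells
(generation 1 grid is the final answer)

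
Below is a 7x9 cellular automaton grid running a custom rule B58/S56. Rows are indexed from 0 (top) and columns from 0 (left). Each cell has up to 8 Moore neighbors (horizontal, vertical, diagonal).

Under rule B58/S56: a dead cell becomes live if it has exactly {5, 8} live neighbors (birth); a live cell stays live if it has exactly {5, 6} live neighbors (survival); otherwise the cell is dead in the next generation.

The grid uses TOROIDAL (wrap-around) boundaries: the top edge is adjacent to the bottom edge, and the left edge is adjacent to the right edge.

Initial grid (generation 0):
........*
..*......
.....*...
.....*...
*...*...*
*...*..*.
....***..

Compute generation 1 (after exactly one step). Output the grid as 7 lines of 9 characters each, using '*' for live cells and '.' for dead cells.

Answer: .........
.........
.........
.........
.........
.....*...
.........

Derivation:
Simulating step by step:
Generation 0 (given above): 13 live cells
Generation 1: 1 live cells
(generation 1 grid is the final answer)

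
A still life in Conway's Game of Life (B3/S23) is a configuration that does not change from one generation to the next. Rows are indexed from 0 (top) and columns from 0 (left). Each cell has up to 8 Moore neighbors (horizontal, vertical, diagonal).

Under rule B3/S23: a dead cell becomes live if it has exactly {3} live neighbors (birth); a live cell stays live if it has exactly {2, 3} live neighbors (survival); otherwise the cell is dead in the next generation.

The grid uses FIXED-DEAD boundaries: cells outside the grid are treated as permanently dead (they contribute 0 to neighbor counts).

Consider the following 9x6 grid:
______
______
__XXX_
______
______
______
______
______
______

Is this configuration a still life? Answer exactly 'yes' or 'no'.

Answer: no

Derivation:
Compute generation 1 and compare to generation 0 (given above):
Generation 1:
______
___X__
___X__
___X__
______
______
______
______
______
Cell (1,3) differs: gen0=0 vs gen1=1 -> NOT a still life.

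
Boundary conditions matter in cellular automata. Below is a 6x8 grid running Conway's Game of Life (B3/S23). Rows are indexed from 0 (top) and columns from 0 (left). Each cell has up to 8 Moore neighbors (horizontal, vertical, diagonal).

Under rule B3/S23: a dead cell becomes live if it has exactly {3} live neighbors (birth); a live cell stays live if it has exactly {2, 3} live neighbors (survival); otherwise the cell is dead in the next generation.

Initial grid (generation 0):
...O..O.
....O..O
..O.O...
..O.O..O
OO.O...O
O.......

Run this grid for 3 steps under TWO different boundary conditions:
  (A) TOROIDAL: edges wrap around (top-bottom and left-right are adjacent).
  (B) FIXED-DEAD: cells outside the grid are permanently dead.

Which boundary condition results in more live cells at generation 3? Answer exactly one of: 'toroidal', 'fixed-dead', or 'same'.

Answer: toroidal

Derivation:
Under TOROIDAL boundary, generation 3:
O...OOOO
.....OOO
.O.O....
OO...OO.
.OOOOO.O
.......O
Population = 21

Under FIXED-DEAD boundary, generation 3:
........
........
...O....
...OO...
.O.OO...
........
Population = 6

Comparison: toroidal=21, fixed-dead=6 -> toroidal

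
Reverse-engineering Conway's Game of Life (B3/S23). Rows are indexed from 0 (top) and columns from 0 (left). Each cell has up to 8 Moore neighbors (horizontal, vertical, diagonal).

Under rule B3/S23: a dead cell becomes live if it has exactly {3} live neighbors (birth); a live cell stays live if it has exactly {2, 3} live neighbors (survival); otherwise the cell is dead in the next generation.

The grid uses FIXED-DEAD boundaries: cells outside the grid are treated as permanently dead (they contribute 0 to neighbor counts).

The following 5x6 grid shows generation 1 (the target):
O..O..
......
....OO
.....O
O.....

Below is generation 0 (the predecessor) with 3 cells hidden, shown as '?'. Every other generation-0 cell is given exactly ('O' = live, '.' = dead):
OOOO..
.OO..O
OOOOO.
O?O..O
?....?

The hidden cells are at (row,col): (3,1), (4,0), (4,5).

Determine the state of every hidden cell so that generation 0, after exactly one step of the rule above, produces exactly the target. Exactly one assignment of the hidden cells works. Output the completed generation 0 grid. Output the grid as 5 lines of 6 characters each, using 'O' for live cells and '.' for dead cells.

Hidden generation-0 cells (in order): (3,1), (4,0), (4,5).
A hidden cell only influences target cells in its own 3x3 neighborhood. Try each of the 2^3 = 8 assignments, step the completed generation 0 forward once under B3/S23, and compare with the target:
  (3,1)=. (4,0)=. (4,5)=. -> step gives (2,0)='O' but target has '.' -> reject
  (3,1)=. (4,0)=. (4,5)=O -> step gives (2,0)='O' but target has '.' -> reject
  (3,1)=. (4,0)=O (4,5)=. -> step gives (2,0)='O' but target has '.' -> reject
  (3,1)=. (4,0)=O (4,5)=O -> step gives (2,0)='O' but target has '.' -> reject
  (3,1)=O (4,0)=. (4,5)=. -> step gives (3,0)='O' but target has '.' -> reject
  (3,1)=O (4,0)=. (4,5)=O -> step gives (3,0)='O' but target has '.' -> reject
  (3,1)=O (4,0)=O (4,5)=. -> step gives (3,4)='O' but target has '.' -> reject
  (3,1)=O (4,0)=O (4,5)=O -> step reproduces the target at every cell -> ACCEPT
Unique solution: (3,1)=live, (4,0)=live, (4,5)=live.
Check: live-neighbor counts of every cell in the completed generation 0:
244221
577641
476433
464442
242121
Applying B3/S23 to generation 0 with these counts gives:
O..O..
......
....OO
.....O
O.....
which matches the target exactly.

Answer: OOOO..
.OO..O
OOOOO.
OOO..O
O....O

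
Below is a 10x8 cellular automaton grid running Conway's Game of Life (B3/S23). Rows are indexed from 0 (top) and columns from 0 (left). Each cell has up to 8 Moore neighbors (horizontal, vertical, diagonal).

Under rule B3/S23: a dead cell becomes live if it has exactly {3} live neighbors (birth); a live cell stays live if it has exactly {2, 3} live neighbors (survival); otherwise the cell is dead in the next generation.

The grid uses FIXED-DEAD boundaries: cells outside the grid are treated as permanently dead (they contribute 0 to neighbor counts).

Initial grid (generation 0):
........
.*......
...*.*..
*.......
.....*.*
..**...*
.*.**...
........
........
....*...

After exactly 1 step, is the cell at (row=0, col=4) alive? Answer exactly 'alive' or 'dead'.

Simulating step by step:
Generation 0 (given above): 13 live cells
Generation 1: 8 live cells
........
........
........
....*.*.
......*.
..**..*.
...**...
........
........
........

Cell (0,4) at generation 1: 0 -> dead

Answer: dead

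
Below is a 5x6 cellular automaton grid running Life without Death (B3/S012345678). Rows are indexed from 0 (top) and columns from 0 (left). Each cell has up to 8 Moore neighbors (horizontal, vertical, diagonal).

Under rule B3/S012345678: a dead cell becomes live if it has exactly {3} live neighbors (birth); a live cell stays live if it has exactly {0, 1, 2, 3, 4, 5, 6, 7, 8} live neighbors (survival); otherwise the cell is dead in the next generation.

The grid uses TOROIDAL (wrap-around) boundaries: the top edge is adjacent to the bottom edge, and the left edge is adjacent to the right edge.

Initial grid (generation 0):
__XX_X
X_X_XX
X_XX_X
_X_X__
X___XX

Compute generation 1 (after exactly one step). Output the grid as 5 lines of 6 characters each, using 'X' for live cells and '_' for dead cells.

Simulating step by step:
Generation 0 (given above): 16 live cells
Generation 1: 17 live cells
(generation 1 grid is the final answer)

Answer: __XX_X
X_X_XX
X_XX_X
_X_X__
XX__XX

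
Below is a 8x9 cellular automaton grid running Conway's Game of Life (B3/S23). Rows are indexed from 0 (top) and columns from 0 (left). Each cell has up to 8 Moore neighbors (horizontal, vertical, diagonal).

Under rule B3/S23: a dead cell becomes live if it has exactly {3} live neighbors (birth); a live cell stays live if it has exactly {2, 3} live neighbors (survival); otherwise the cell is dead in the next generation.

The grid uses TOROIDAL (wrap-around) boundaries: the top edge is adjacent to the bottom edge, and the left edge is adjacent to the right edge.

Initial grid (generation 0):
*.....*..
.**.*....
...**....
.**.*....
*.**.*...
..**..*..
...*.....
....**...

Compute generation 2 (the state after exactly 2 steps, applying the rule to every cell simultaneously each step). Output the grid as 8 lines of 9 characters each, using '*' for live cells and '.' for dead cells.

Simulating step by step:
Generation 0 (given above): 20 live cells
Generation 1: 18 live cells
.*.**....
.**.**...
....**...
.*...*...
.....*...
.*.......
..**.*...
....**...
Generation 2: 15 live cells
(generation 2 grid is the final answer)

Answer: .*.......
.**......
.***..*..
.....**..
.........
..*.*....
..**.*...
.....*...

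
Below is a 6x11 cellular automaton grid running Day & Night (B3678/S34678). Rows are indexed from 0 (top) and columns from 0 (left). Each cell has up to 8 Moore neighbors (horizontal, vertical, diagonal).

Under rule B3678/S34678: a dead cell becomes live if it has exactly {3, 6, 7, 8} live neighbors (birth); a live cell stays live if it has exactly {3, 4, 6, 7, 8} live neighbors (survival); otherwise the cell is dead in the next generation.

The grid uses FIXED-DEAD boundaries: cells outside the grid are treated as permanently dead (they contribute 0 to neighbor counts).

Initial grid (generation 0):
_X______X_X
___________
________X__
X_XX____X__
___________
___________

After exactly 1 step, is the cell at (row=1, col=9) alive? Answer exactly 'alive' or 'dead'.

Simulating step by step:
Generation 0 (given above): 8 live cells
Generation 1: 1 live cells
___________
_________X_
___________
___________
___________
___________

Cell (1,9) at generation 1: 1 -> alive

Answer: alive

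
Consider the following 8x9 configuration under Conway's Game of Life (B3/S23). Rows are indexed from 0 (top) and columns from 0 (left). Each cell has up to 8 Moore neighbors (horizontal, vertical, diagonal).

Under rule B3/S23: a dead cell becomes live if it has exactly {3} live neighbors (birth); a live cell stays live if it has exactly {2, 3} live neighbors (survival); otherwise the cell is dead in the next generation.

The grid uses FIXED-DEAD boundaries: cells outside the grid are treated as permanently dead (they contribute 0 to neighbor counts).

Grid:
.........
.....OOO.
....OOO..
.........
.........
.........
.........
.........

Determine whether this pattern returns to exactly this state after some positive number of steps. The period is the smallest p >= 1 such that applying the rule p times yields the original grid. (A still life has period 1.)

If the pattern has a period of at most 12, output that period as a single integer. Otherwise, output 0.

Simulating and comparing each generation to the original:
Gen 0 (original, given above): 6 live cells
Gen 1: 6 live cells, differs from original
Gen 2: 6 live cells, MATCHES original -> period = 2

Answer: 2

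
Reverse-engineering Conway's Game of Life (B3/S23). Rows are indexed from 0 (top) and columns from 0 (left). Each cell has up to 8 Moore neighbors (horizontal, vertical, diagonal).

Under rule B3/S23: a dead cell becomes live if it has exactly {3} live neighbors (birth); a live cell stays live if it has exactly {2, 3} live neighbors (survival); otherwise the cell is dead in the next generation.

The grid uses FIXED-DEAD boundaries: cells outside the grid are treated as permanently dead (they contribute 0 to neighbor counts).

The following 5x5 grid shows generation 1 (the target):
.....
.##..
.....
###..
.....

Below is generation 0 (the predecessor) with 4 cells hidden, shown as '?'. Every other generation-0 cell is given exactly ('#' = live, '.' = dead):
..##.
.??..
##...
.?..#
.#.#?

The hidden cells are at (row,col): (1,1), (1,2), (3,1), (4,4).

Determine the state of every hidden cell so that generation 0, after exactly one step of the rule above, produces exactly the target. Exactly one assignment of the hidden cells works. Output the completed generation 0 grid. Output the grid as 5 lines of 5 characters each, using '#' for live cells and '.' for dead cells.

Hidden generation-0 cells (in order): (1,1), (1,2), (3,1), (4,4).
A hidden cell only influences target cells in its own 3x3 neighborhood. Try each of the 2^4 = 16 assignments, step the completed generation 0 forward once under B3/S23, and compare with the target:
  (1,1)=. (1,2)=. (3,1)=. (4,4)=. -> step reproduces the target at every cell -> ACCEPT
  (1,1)=. (1,2)=. (3,1)=. (4,4)=# -> step gives (3,3)='#' but target has '.' -> reject
  (1,1)=. (1,2)=. (3,1)=# (4,4)=. -> step gives (2,0)='#' but target has '.' -> reject
  (1,1)=. (1,2)=. (3,1)=# (4,4)=# -> step gives (2,0)='#' but target has '.' -> reject
  (1,1)=. (1,2)=# (3,1)=. (4,4)=. -> step gives (0,2)='#' but target has '.' -> reject
  (1,1)=. (1,2)=# (3,1)=. (4,4)=# -> step gives (0,2)='#' but target has '.' -> reject
  (1,1)=. (1,2)=# (3,1)=# (4,4)=. -> step gives (0,2)='#' but target has '.' -> reject
  (1,1)=. (1,2)=# (3,1)=# (4,4)=# -> step gives (0,2)='#' but target has '.' -> reject
  (1,1)=# (1,2)=. (3,1)=. (4,4)=. -> step gives (0,2)='#' but target has '.' -> reject
  (1,1)=# (1,2)=. (3,1)=. (4,4)=# -> step gives (0,2)='#' but target has '.' -> reject
  (1,1)=# (1,2)=. (3,1)=# (4,4)=. -> step gives (0,2)='#' but target has '.' -> reject
  (1,1)=# (1,2)=. (3,1)=# (4,4)=# -> step gives (0,2)='#' but target has '.' -> reject
  (1,1)=# (1,2)=# (3,1)=. (4,4)=. -> step gives (0,1)='#' but target has '.' -> reject
  (1,1)=# (1,2)=# (3,1)=. (4,4)=# -> step gives (0,1)='#' but target has '.' -> reject
  (1,1)=# (1,2)=# (3,1)=# (4,4)=. -> step gives (0,1)='#' but target has '.' -> reject
  (1,1)=# (1,2)=# (3,1)=# (4,4)=# -> step gives (0,1)='#' but target has '.' -> reject
Unique solution: (1,1)=dead, (1,2)=dead, (3,1)=dead, (4,4)=dead.
Check: live-neighbor counts of every cell in the completed generation 0:
01111
23321
11111
33321
10212
Applying B3/S23 to generation 0 with these counts gives:
.....
.##..
.....
###..
.....
which matches the target exactly.

Answer: ..##.
.....
##...
....#
.#.#.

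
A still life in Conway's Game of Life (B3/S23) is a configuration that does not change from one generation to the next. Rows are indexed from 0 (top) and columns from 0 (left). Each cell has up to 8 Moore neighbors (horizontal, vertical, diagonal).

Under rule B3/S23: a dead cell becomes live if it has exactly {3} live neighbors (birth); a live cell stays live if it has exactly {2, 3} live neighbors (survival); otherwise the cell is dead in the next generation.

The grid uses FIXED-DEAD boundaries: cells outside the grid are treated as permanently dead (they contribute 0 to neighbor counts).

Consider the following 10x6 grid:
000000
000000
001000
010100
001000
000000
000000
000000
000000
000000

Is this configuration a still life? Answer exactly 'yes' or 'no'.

Answer: yes

Derivation:
Compute generation 1 and compare to generation 0 (given above):
Generation 1:
000000
000000
001000
010100
001000
000000
000000
000000
000000
000000
The grids are IDENTICAL -> still life.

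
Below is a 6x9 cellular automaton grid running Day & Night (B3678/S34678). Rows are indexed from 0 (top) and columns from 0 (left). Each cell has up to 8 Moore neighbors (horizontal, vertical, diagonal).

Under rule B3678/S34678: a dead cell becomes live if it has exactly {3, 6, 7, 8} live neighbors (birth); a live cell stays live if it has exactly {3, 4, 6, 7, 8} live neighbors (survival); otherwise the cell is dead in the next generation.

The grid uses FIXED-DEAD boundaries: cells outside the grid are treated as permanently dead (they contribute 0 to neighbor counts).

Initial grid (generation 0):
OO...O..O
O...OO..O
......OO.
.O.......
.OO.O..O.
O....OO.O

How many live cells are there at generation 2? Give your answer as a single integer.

Simulating step by step:
Generation 0 (given above): 19 live cells
Generation 1: 13 live cells
....O....
.O...O...
.....O...
..O...OO.
OO...OO..
.O.....O.
Generation 2: 8 live cells
.........
....O....
.........
.O....O..
.OO...O..
O.....O..
Population at generation 2: 8

Answer: 8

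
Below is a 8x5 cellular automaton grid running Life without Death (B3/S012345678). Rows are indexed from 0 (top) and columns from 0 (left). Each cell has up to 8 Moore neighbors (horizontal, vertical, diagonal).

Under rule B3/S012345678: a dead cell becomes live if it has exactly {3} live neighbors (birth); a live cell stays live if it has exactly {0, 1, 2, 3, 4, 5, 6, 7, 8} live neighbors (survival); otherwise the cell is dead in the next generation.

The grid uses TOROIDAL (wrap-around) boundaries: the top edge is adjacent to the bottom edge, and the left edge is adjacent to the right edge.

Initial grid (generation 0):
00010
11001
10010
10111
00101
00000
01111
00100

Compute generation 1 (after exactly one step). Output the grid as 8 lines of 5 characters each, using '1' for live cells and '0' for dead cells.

Answer: 11111
11111
10010
10111
11101
11001
01111
01101

Derivation:
Simulating step by step:
Generation 0 (given above): 17 live cells
Generation 1: 30 live cells
(generation 1 grid is the final answer)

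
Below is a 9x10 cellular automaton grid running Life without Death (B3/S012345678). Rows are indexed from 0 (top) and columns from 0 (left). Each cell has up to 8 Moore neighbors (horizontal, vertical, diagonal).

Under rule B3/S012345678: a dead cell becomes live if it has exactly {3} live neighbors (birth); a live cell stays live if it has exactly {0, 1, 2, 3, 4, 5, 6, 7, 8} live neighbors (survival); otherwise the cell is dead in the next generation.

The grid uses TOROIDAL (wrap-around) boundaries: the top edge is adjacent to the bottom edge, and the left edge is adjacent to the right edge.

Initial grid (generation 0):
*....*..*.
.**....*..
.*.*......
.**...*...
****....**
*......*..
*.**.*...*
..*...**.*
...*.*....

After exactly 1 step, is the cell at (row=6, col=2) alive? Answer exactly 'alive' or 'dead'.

Simulating step by step:
Generation 0 (given above): 30 live cells
Generation 1: 48 live cells
***.***.*.
***....*..
**.*......
.**...*..*
****...***
*...*..*..
*.**.*.*.*
***..*****
...***.***

Cell (6,2) at generation 1: 1 -> alive

Answer: alive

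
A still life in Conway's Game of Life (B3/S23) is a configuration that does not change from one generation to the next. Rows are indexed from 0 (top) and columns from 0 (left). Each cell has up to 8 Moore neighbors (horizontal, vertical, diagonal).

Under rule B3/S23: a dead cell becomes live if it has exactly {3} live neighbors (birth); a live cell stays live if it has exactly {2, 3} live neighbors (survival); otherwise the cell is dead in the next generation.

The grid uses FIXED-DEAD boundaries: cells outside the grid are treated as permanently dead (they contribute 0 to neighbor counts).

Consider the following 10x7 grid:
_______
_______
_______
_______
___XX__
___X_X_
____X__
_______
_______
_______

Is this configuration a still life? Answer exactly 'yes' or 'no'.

Compute generation 1 and compare to generation 0 (given above):
Generation 1:
_______
_______
_______
_______
___XX__
___X_X_
____X__
_______
_______
_______
The grids are IDENTICAL -> still life.

Answer: yes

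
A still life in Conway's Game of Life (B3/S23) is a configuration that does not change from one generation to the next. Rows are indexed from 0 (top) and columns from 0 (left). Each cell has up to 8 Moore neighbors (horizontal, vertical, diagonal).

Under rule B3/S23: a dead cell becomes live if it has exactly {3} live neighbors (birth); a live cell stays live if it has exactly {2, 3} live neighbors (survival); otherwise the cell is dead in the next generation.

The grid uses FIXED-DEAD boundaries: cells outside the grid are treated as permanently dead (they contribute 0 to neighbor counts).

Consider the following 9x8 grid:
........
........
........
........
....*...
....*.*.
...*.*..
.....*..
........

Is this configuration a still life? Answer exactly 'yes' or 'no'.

Answer: no

Derivation:
Compute generation 1 and compare to generation 0 (given above):
Generation 1:
........
........
........
........
.....*..
...**...
.....**.
....*...
........
Cell (4,4) differs: gen0=1 vs gen1=0 -> NOT a still life.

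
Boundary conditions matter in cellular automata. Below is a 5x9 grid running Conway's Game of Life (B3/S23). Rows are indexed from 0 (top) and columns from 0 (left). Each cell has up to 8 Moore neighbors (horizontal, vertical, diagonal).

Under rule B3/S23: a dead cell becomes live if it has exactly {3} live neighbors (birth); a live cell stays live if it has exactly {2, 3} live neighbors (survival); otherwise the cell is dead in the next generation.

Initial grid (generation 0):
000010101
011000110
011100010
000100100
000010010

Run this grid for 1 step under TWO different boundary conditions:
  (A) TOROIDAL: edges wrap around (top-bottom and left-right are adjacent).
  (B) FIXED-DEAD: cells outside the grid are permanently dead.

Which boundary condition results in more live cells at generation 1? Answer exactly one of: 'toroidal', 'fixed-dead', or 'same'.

Under TOROIDAL boundary, generation 1:
000100101
110001101
010100010
000110110
000110110
Population = 19

Under FIXED-DEAD boundary, generation 1:
000001100
010001101
010100010
000110110
000000000
Population = 13

Comparison: toroidal=19, fixed-dead=13 -> toroidal

Answer: toroidal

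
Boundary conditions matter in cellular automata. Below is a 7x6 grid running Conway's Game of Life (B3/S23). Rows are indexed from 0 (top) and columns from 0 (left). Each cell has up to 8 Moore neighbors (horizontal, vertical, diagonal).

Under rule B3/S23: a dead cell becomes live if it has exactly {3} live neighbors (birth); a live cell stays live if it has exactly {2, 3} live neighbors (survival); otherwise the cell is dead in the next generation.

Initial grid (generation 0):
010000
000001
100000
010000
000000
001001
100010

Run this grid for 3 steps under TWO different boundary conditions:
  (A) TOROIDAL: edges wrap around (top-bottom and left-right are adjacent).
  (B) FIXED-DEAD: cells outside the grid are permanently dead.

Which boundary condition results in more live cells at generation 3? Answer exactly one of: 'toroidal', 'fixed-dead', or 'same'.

Answer: toroidal

Derivation:
Under TOROIDAL boundary, generation 3:
110000
000000
000000
000000
000000
000000
000000
Population = 2

Under FIXED-DEAD boundary, generation 3:
000000
000000
000000
000000
000000
000000
000000
Population = 0

Comparison: toroidal=2, fixed-dead=0 -> toroidal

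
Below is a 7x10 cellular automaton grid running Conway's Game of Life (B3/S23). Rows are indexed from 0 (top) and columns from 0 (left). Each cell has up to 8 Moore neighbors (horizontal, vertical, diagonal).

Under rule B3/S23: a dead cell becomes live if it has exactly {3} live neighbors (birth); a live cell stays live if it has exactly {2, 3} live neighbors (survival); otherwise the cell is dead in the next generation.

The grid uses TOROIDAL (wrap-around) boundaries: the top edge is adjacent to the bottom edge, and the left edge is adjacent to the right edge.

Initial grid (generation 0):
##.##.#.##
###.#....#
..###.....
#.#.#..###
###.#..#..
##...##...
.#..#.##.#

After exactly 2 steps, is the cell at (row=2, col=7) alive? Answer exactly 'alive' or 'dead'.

Answer: alive

Derivation:
Simulating step by step:
Generation 0 (given above): 35 live cells
Generation 1: 20 live cells
....#.#...
........#.
....##....
#...##.###
..#.#..#..
...##...##
...##.....
Generation 2: 17 live cells
...###....
....#.....
....####..
.......###
#.....##..
..#..#..#.
..........

Cell (2,7) at generation 2: 1 -> alive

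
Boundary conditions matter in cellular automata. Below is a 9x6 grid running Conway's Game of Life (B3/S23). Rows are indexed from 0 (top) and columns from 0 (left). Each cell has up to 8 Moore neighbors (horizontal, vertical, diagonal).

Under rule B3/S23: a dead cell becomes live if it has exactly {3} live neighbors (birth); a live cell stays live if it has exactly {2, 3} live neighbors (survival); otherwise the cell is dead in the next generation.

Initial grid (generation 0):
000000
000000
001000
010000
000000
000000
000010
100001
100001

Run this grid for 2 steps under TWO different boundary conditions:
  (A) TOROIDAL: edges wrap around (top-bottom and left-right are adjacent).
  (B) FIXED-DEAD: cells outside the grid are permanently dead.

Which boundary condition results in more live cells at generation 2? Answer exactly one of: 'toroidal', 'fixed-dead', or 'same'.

Answer: toroidal

Derivation:
Under TOROIDAL boundary, generation 2:
000000
000000
000000
000000
000000
000000
000001
100010
100001
Population = 5

Under FIXED-DEAD boundary, generation 2:
000000
000000
000000
000000
000000
000000
000000
000000
000000
Population = 0

Comparison: toroidal=5, fixed-dead=0 -> toroidal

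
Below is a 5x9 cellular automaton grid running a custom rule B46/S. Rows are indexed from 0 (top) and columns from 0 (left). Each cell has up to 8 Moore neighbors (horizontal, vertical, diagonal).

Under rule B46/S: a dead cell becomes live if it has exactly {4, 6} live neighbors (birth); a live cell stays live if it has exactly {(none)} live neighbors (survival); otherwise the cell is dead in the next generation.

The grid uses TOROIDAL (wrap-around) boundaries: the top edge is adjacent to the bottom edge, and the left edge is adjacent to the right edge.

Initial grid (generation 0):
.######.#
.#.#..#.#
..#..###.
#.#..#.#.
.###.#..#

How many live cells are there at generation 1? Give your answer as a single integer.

Answer: 13

Derivation:
Simulating step by step:
Generation 0 (given above): 24 live cells
Generation 1: 13 live cells
#........
#.#..#.#.
.#......#
...##.#.#
....#..#.
Population at generation 1: 13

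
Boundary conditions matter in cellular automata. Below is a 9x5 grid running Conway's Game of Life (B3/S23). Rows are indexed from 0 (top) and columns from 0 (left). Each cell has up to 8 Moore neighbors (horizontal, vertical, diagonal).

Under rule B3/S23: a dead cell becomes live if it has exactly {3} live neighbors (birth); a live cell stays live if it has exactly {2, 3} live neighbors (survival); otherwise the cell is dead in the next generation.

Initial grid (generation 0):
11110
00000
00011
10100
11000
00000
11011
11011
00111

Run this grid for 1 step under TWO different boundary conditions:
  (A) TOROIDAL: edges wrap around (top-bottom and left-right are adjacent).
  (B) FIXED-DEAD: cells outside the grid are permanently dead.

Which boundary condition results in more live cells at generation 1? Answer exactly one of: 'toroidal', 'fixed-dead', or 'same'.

Answer: fixed-dead

Derivation:
Under TOROIDAL boundary, generation 1:
11000
11000
00011
10110
11000
00100
01010
00000
00000
Population = 14

Under FIXED-DEAD boundary, generation 1:
01100
01001
00010
10110
11000
00100
11011
10000
01101
Population = 19

Comparison: toroidal=14, fixed-dead=19 -> fixed-dead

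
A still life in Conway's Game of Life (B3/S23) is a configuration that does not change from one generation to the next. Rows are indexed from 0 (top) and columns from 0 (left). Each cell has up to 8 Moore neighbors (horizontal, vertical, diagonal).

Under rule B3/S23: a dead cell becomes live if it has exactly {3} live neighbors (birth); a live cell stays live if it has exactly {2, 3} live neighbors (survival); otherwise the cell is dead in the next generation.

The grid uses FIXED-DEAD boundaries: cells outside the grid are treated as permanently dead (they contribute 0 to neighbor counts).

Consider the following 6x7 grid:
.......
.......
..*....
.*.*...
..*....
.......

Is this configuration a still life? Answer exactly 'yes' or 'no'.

Answer: yes

Derivation:
Compute generation 1 and compare to generation 0 (given above):
Generation 1:
.......
.......
..*....
.*.*...
..*....
.......
The grids are IDENTICAL -> still life.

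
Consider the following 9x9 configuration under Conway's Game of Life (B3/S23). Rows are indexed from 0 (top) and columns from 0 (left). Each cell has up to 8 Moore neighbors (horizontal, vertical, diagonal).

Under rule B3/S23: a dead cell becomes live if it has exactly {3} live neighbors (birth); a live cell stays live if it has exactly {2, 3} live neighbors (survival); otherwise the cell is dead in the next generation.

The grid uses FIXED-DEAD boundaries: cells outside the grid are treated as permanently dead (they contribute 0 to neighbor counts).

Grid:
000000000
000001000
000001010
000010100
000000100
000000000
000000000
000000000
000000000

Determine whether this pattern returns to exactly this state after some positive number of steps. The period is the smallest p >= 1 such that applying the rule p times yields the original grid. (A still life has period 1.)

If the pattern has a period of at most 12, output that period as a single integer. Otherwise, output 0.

Simulating and comparing each generation to the original:
Gen 0 (original, given above): 6 live cells
Gen 1: 6 live cells, differs from original
Gen 2: 6 live cells, MATCHES original -> period = 2

Answer: 2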